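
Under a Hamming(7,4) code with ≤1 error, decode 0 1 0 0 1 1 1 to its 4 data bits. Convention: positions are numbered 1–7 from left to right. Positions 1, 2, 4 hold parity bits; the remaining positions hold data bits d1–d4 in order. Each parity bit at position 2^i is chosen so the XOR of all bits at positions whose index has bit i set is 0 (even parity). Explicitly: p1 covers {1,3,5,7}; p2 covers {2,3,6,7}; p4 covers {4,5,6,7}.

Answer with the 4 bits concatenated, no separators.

s1 (pos 1,3,5,7): 0⊕0⊕1⊕1 = 0
s2 (pos 2,3,6,7): 1⊕0⊕1⊕1 = 1
s4 (pos 4,5,6,7): 0⊕1⊕1⊕1 = 1
Syndrome s4…s1 = 110 → error at position 6.
Flip position 6: 0100111 → 0100101
Read data bits from positions 3,5,6,7: 0101

0101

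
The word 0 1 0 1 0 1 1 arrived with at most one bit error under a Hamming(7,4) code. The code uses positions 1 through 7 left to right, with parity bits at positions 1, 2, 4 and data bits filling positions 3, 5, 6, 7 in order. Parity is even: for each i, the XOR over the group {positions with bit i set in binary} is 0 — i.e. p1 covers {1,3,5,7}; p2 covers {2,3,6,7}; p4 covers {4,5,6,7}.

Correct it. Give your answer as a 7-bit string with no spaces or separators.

s1 (pos 1,3,5,7): 0⊕0⊕0⊕1 = 1
s2 (pos 2,3,6,7): 1⊕0⊕1⊕1 = 1
s4 (pos 4,5,6,7): 1⊕0⊕1⊕1 = 1
Syndrome s4…s1 = 111 → error at position 7.
Flip position 7: 0101011 → 0101010

0101010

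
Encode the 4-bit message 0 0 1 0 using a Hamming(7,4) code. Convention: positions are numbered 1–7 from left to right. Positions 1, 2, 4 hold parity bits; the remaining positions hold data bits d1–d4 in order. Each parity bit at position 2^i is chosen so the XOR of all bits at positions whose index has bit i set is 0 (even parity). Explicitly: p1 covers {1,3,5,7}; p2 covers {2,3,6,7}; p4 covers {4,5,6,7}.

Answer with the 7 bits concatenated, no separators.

Place data at non-parity positions: p1 p2 0 p4 0 1 0
p1 (pos 1,3,5,7): XOR of data positions = 0⊕0⊕0 = 0
p2 (pos 2,3,6,7): XOR of data positions = 0⊕1⊕0 = 1
p4 (pos 4,5,6,7): XOR of data positions = 0⊕1⊕0 = 1
Codeword: 0101010

0101010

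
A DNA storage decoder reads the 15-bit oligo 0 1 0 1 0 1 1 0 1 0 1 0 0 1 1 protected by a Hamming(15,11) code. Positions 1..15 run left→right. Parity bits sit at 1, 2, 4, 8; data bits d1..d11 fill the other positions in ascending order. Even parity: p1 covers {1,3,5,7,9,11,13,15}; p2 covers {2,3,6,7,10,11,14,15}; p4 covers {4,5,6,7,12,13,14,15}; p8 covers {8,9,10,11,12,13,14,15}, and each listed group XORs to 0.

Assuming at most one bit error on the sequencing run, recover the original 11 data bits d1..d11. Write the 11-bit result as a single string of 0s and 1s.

00111010011

s1 (pos 1,3,5,7,9,11,13,15): 0⊕0⊕0⊕1⊕1⊕1⊕0⊕1 = 0
s2 (pos 2,3,6,7,10,11,14,15): 1⊕0⊕1⊕1⊕0⊕1⊕1⊕1 = 0
s4 (pos 4,5,6,7,12,13,14,15): 1⊕0⊕1⊕1⊕0⊕0⊕1⊕1 = 1
s8 (pos 8,9,10,11,12,13,14,15): 0⊕1⊕0⊕1⊕0⊕0⊕1⊕1 = 0
Syndrome s8…s1 = 0100 → error at position 4.
Flip position 4: 010101101010011 → 010001101010011
Read data bits from positions 3,5,6,7,9,10,11,12,13,14,15: 00111010011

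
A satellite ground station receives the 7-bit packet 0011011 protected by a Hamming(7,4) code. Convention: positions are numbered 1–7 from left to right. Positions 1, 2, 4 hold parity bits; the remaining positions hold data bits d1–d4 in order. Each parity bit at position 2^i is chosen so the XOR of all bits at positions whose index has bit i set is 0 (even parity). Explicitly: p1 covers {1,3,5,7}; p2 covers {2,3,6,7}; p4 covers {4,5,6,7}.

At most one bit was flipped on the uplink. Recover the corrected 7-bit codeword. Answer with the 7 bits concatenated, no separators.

0011001

s1 (pos 1,3,5,7): 0⊕1⊕0⊕1 = 0
s2 (pos 2,3,6,7): 0⊕1⊕1⊕1 = 1
s4 (pos 4,5,6,7): 1⊕0⊕1⊕1 = 1
Syndrome s4…s1 = 110 → error at position 6.
Flip position 6: 0011011 → 0011001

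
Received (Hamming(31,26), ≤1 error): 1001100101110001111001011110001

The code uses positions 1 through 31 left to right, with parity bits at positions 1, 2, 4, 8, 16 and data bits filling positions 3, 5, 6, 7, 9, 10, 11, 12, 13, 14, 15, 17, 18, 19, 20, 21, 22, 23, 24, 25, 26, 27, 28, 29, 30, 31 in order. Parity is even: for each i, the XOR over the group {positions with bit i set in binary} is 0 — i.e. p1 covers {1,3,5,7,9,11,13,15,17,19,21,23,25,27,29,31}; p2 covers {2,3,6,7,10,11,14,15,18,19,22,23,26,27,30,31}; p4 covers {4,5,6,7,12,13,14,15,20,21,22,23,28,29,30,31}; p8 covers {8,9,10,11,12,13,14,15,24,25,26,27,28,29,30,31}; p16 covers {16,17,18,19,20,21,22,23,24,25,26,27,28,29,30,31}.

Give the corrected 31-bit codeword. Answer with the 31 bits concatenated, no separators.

1001100101100001111001011110001

s1 (pos 1,3,5,7,9,11,13,15,17,19,21,23,25,27,29,31): 1⊕0⊕1⊕0⊕0⊕1⊕0⊕0⊕1⊕1⊕0⊕0⊕1⊕1⊕0⊕1 = 0
s2 (pos 2,3,6,7,10,11,14,15,18,19,22,23,26,27,30,31): 0⊕0⊕0⊕0⊕1⊕1⊕0⊕0⊕1⊕1⊕1⊕0⊕1⊕1⊕0⊕1 = 0
s4 (pos 4,5,6,7,12,13,14,15,20,21,22,23,28,29,30,31): 1⊕1⊕0⊕0⊕1⊕0⊕0⊕0⊕0⊕0⊕1⊕0⊕0⊕0⊕0⊕1 = 1
s8 (pos 8,9,10,11,12,13,14,15,24,25,26,27,28,29,30,31): 1⊕0⊕1⊕1⊕1⊕0⊕0⊕0⊕1⊕1⊕1⊕1⊕0⊕0⊕0⊕1 = 1
s16 (pos 16,17,18,19,20,21,22,23,24,25,26,27,28,29,30,31): 1⊕1⊕1⊕1⊕0⊕0⊕1⊕0⊕1⊕1⊕1⊕1⊕0⊕0⊕0⊕1 = 0
Syndrome s16…s1 = 01100 → error at position 12.
Flip position 12: 1001100101110001111001011110001 → 1001100101100001111001011110001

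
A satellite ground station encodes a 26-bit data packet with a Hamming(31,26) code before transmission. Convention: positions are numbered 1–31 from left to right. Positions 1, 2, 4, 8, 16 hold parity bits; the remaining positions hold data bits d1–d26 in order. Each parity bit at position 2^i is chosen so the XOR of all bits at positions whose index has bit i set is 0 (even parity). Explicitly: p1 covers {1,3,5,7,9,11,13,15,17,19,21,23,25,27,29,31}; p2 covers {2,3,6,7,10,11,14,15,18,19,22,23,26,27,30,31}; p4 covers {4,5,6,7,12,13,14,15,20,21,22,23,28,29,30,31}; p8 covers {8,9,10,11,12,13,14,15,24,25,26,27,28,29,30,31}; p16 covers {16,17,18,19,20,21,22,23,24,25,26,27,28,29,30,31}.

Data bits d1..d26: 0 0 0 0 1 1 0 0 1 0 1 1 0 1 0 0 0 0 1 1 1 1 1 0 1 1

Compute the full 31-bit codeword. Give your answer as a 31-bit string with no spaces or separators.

0101000111001011101000011111011

Place data at non-parity positions: p1 p2 0 p4 0 0 0 p8 1 1 0 0 1 0 1 p16 1 0 1 0 0 0 0 1 1 1 1 1 0 1 1
p1 (pos 1,3,5,7,9,11,13,15,17,19,21,23,25,27,29,31): XOR of data positions = 0⊕0⊕0⊕1⊕0⊕1⊕1⊕1⊕1⊕0⊕0⊕1⊕1⊕0⊕1 = 0
p2 (pos 2,3,6,7,10,11,14,15,18,19,22,23,26,27,30,31): XOR of data positions = 0⊕0⊕0⊕1⊕0⊕0⊕1⊕0⊕1⊕0⊕0⊕1⊕1⊕1⊕1 = 1
p4 (pos 4,5,6,7,12,13,14,15,20,21,22,23,28,29,30,31): XOR of data positions = 0⊕0⊕0⊕0⊕1⊕0⊕1⊕0⊕0⊕0⊕0⊕1⊕0⊕1⊕1 = 1
p8 (pos 8,9,10,11,12,13,14,15,24,25,26,27,28,29,30,31): XOR of data positions = 1⊕1⊕0⊕0⊕1⊕0⊕1⊕1⊕1⊕1⊕1⊕1⊕0⊕1⊕1 = 1
p16 (pos 16,17,18,19,20,21,22,23,24,25,26,27,28,29,30,31): XOR of data positions = 1⊕0⊕1⊕0⊕0⊕0⊕0⊕1⊕1⊕1⊕1⊕1⊕0⊕1⊕1 = 1
Codeword: 0101000111001011101000011111011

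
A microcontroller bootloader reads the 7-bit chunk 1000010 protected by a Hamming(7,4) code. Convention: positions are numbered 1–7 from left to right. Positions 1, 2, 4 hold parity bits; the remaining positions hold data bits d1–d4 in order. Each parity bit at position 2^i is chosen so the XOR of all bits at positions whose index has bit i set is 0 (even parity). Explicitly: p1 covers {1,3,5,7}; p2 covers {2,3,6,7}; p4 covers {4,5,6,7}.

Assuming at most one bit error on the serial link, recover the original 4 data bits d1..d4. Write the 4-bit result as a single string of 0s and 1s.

0011

s1 (pos 1,3,5,7): 1⊕0⊕0⊕0 = 1
s2 (pos 2,3,6,7): 0⊕0⊕1⊕0 = 1
s4 (pos 4,5,6,7): 0⊕0⊕1⊕0 = 1
Syndrome s4…s1 = 111 → error at position 7.
Flip position 7: 1000010 → 1000011
Read data bits from positions 3,5,6,7: 0011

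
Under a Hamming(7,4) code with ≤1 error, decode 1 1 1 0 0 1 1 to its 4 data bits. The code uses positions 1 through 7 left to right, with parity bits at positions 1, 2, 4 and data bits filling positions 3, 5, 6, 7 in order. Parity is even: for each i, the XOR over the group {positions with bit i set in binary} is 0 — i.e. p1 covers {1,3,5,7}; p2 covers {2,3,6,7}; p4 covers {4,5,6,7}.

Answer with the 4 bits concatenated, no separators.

1011

s1 (pos 1,3,5,7): 1⊕1⊕0⊕1 = 1
s2 (pos 2,3,6,7): 1⊕1⊕1⊕1 = 0
s4 (pos 4,5,6,7): 0⊕0⊕1⊕1 = 0
Syndrome s4…s1 = 001 → error at position 1.
Flip position 1: 1110011 → 0110011
Read data bits from positions 3,5,6,7: 1011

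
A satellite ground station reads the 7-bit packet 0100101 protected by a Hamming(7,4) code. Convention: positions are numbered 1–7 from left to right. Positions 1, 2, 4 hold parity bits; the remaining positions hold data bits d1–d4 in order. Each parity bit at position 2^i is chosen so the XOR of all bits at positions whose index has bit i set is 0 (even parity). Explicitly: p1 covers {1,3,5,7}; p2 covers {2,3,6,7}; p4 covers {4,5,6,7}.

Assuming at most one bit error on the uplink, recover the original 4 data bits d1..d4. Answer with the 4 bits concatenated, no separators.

s1 (pos 1,3,5,7): 0⊕0⊕1⊕1 = 0
s2 (pos 2,3,6,7): 1⊕0⊕0⊕1 = 0
s4 (pos 4,5,6,7): 0⊕1⊕0⊕1 = 0
Syndrome s4…s1 = 000 → no error.
Read data bits from positions 3,5,6,7: 0101

0101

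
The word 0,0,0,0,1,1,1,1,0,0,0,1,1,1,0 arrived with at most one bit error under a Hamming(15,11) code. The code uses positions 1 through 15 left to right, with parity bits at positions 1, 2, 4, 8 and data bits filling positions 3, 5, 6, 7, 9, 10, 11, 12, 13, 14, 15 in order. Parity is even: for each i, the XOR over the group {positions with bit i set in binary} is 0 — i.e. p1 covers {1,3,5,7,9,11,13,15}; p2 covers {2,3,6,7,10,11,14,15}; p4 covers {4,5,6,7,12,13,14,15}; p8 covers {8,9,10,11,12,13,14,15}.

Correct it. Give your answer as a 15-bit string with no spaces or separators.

001011110001110

s1 (pos 1,3,5,7,9,11,13,15): 0⊕0⊕1⊕1⊕0⊕0⊕1⊕0 = 1
s2 (pos 2,3,6,7,10,11,14,15): 0⊕0⊕1⊕1⊕0⊕0⊕1⊕0 = 1
s4 (pos 4,5,6,7,12,13,14,15): 0⊕1⊕1⊕1⊕1⊕1⊕1⊕0 = 0
s8 (pos 8,9,10,11,12,13,14,15): 1⊕0⊕0⊕0⊕1⊕1⊕1⊕0 = 0
Syndrome s8…s1 = 0011 → error at position 3.
Flip position 3: 000011110001110 → 001011110001110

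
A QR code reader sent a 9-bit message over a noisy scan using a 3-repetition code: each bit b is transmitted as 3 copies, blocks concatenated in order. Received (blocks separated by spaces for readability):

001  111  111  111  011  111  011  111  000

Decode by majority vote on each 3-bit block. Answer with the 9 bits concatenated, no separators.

Block 1 (001): 1 one → 0
Block 2 (111): 3 ones → 1
Block 3 (111): 3 ones → 1
Block 4 (111): 3 ones → 1
Block 5 (011): 2 ones → 1
Block 6 (111): 3 ones → 1
Block 7 (011): 2 ones → 1
Block 8 (111): 3 ones → 1
Block 9 (000): 0 ones → 0

011111110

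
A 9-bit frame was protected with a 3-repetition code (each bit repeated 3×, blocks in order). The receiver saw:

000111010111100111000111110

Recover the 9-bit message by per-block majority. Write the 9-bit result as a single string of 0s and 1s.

Block 1 (000): 0 ones → 0
Block 2 (111): 3 ones → 1
Block 3 (010): 1 one → 0
Block 4 (111): 3 ones → 1
Block 5 (100): 1 one → 0
Block 6 (111): 3 ones → 1
Block 7 (000): 0 ones → 0
Block 8 (111): 3 ones → 1
Block 9 (110): 2 ones → 1

010101011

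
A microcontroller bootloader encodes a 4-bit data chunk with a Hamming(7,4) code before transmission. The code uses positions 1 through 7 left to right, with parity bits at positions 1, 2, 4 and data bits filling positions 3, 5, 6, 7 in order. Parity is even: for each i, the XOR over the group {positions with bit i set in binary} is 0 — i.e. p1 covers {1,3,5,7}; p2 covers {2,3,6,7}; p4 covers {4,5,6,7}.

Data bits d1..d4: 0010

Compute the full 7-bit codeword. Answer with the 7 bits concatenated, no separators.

Place data at non-parity positions: p1 p2 0 p4 0 1 0
p1 (pos 1,3,5,7): XOR of data positions = 0⊕0⊕0 = 0
p2 (pos 2,3,6,7): XOR of data positions = 0⊕1⊕0 = 1
p4 (pos 4,5,6,7): XOR of data positions = 0⊕1⊕0 = 1
Codeword: 0101010

0101010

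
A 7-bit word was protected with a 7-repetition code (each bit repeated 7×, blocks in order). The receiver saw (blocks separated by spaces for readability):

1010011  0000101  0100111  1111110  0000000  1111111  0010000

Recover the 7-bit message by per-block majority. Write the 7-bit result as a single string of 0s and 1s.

Block 1 (1010011): 4 ones → 1
Block 2 (0000101): 2 ones → 0
Block 3 (0100111): 4 ones → 1
Block 4 (1111110): 6 ones → 1
Block 5 (0000000): 0 ones → 0
Block 6 (1111111): 7 ones → 1
Block 7 (0010000): 1 one → 0

1011010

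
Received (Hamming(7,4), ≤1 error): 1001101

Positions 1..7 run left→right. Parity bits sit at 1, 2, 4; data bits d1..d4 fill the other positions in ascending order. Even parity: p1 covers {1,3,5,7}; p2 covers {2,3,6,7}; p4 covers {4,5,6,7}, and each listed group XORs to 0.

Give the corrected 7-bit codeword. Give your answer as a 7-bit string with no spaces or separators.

1001100

s1 (pos 1,3,5,7): 1⊕0⊕1⊕1 = 1
s2 (pos 2,3,6,7): 0⊕0⊕0⊕1 = 1
s4 (pos 4,5,6,7): 1⊕1⊕0⊕1 = 1
Syndrome s4…s1 = 111 → error at position 7.
Flip position 7: 1001101 → 1001100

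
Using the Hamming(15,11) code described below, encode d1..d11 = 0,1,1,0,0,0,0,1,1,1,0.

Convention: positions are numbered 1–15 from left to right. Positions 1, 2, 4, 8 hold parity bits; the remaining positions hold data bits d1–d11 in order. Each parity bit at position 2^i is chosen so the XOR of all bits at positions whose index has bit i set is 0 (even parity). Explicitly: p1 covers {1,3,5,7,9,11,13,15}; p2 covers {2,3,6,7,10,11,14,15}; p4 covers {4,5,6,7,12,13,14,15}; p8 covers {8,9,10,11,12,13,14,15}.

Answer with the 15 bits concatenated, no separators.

Place data at non-parity positions: p1 p2 0 p4 1 1 0 p8 0 0 0 1 1 1 0
p1 (pos 1,3,5,7,9,11,13,15): XOR of data positions = 0⊕1⊕0⊕0⊕0⊕1⊕0 = 0
p2 (pos 2,3,6,7,10,11,14,15): XOR of data positions = 0⊕1⊕0⊕0⊕0⊕1⊕0 = 0
p4 (pos 4,5,6,7,12,13,14,15): XOR of data positions = 1⊕1⊕0⊕1⊕1⊕1⊕0 = 1
p8 (pos 8,9,10,11,12,13,14,15): XOR of data positions = 0⊕0⊕0⊕1⊕1⊕1⊕0 = 1
Codeword: 000111010001110

000111010001110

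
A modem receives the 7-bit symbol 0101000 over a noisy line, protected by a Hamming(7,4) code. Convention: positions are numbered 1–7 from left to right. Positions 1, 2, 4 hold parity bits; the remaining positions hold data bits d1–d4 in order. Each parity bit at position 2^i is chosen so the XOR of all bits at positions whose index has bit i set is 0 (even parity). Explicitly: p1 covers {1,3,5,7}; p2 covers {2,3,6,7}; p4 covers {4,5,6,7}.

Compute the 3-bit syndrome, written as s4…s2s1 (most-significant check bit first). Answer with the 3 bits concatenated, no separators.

110

s1 (pos 1,3,5,7): 0⊕0⊕0⊕0 = 0
s2 (pos 2,3,6,7): 1⊕0⊕0⊕0 = 1
s4 (pos 4,5,6,7): 1⊕0⊕0⊕0 = 1
Syndrome s4…s1 = 110 → error at position 6.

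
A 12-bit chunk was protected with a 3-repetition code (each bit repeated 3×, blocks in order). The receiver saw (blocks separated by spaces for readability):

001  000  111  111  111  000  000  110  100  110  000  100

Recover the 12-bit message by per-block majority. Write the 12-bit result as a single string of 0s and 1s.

Block 1 (001): 1 one → 0
Block 2 (000): 0 ones → 0
Block 3 (111): 3 ones → 1
Block 4 (111): 3 ones → 1
Block 5 (111): 3 ones → 1
Block 6 (000): 0 ones → 0
Block 7 (000): 0 ones → 0
Block 8 (110): 2 ones → 1
Block 9 (100): 1 one → 0
Block 10 (110): 2 ones → 1
Block 11 (000): 0 ones → 0
Block 12 (100): 1 one → 0

001110010100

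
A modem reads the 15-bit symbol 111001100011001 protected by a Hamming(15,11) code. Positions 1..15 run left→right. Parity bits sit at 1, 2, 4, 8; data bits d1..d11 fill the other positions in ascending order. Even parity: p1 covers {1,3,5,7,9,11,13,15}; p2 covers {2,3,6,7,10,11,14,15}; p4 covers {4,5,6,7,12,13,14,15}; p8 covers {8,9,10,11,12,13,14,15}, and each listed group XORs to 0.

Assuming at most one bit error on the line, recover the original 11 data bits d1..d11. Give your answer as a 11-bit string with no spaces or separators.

10111011001

s1 (pos 1,3,5,7,9,11,13,15): 1⊕1⊕0⊕1⊕0⊕1⊕0⊕1 = 1
s2 (pos 2,3,6,7,10,11,14,15): 1⊕1⊕1⊕1⊕0⊕1⊕0⊕1 = 0
s4 (pos 4,5,6,7,12,13,14,15): 0⊕0⊕1⊕1⊕1⊕0⊕0⊕1 = 0
s8 (pos 8,9,10,11,12,13,14,15): 0⊕0⊕0⊕1⊕1⊕0⊕0⊕1 = 1
Syndrome s8…s1 = 1001 → error at position 9.
Flip position 9: 111001100011001 → 111001101011001
Read data bits from positions 3,5,6,7,9,10,11,12,13,14,15: 10111011001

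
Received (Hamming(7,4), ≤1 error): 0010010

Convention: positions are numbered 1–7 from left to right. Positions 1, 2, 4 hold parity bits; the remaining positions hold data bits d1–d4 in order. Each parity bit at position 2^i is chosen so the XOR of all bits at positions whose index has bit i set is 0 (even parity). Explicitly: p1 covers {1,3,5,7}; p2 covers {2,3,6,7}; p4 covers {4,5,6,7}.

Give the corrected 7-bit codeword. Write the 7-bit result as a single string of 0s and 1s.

s1 (pos 1,3,5,7): 0⊕1⊕0⊕0 = 1
s2 (pos 2,3,6,7): 0⊕1⊕1⊕0 = 0
s4 (pos 4,5,6,7): 0⊕0⊕1⊕0 = 1
Syndrome s4…s1 = 101 → error at position 5.
Flip position 5: 0010010 → 0010110

0010110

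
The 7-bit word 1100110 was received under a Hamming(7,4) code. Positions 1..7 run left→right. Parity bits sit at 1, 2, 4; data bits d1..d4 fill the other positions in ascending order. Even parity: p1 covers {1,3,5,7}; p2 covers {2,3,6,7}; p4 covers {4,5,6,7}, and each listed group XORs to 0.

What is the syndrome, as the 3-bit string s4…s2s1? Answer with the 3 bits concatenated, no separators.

s1 (pos 1,3,5,7): 1⊕0⊕1⊕0 = 0
s2 (pos 2,3,6,7): 1⊕0⊕1⊕0 = 0
s4 (pos 4,5,6,7): 0⊕1⊕1⊕0 = 0
Syndrome s4…s1 = 000 → no error.

000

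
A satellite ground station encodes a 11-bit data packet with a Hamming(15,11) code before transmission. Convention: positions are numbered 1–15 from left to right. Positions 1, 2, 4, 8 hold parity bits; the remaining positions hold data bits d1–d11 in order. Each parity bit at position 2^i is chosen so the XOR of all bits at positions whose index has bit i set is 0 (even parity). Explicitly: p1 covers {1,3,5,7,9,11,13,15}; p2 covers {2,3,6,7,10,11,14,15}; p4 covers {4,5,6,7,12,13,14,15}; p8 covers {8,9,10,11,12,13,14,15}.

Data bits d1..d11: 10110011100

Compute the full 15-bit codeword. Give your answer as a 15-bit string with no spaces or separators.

Place data at non-parity positions: p1 p2 1 p4 0 1 1 p8 0 0 1 1 1 0 0
p1 (pos 1,3,5,7,9,11,13,15): XOR of data positions = 1⊕0⊕1⊕0⊕1⊕1⊕0 = 0
p2 (pos 2,3,6,7,10,11,14,15): XOR of data positions = 1⊕1⊕1⊕0⊕1⊕0⊕0 = 0
p4 (pos 4,5,6,7,12,13,14,15): XOR of data positions = 0⊕1⊕1⊕1⊕1⊕0⊕0 = 0
p8 (pos 8,9,10,11,12,13,14,15): XOR of data positions = 0⊕0⊕1⊕1⊕1⊕0⊕0 = 1
Codeword: 001001110011100

001001110011100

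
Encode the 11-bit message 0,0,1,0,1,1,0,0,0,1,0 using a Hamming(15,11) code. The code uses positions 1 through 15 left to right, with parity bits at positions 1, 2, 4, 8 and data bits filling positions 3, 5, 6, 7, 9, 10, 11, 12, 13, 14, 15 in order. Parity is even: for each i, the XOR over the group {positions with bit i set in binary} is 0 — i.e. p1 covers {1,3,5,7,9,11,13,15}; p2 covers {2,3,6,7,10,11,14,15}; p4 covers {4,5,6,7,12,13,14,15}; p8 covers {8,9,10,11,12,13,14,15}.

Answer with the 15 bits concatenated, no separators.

110001011100010

Place data at non-parity positions: p1 p2 0 p4 0 1 0 p8 1 1 0 0 0 1 0
p1 (pos 1,3,5,7,9,11,13,15): XOR of data positions = 0⊕0⊕0⊕1⊕0⊕0⊕0 = 1
p2 (pos 2,3,6,7,10,11,14,15): XOR of data positions = 0⊕1⊕0⊕1⊕0⊕1⊕0 = 1
p4 (pos 4,5,6,7,12,13,14,15): XOR of data positions = 0⊕1⊕0⊕0⊕0⊕1⊕0 = 0
p8 (pos 8,9,10,11,12,13,14,15): XOR of data positions = 1⊕1⊕0⊕0⊕0⊕1⊕0 = 1
Codeword: 110001011100010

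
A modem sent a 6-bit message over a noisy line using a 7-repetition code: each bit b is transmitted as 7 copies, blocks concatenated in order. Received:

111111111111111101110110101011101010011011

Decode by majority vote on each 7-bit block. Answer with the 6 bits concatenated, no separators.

111111

Block 1 (1111111): 7 ones → 1
Block 2 (1111111): 7 ones → 1
Block 3 (1101110): 5 ones → 1
Block 4 (1101010): 4 ones → 1
Block 5 (1110101): 5 ones → 1
Block 6 (0011011): 4 ones → 1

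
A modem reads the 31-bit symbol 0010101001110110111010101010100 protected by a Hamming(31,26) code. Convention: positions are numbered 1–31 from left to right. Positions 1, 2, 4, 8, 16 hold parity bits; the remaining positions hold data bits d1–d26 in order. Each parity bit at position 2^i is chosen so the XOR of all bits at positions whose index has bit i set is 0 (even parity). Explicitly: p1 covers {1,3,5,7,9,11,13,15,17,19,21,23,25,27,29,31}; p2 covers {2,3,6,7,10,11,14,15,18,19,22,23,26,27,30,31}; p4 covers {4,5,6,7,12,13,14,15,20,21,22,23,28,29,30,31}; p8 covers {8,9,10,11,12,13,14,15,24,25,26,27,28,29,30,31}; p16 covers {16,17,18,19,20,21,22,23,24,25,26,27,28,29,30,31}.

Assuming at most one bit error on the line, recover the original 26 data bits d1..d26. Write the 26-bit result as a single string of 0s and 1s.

11010111011111010101010100

s1 (pos 1,3,5,7,9,11,13,15,17,19,21,23,25,27,29,31): 0⊕1⊕1⊕1⊕0⊕1⊕0⊕1⊕1⊕1⊕1⊕1⊕1⊕1⊕1⊕0 = 0
s2 (pos 2,3,6,7,10,11,14,15,18,19,22,23,26,27,30,31): 0⊕1⊕0⊕1⊕1⊕1⊕1⊕1⊕1⊕1⊕0⊕1⊕0⊕1⊕0⊕0 = 0
s4 (pos 4,5,6,7,12,13,14,15,20,21,22,23,28,29,30,31): 0⊕1⊕0⊕1⊕1⊕0⊕1⊕1⊕0⊕1⊕0⊕1⊕0⊕1⊕0⊕0 = 0
s8 (pos 8,9,10,11,12,13,14,15,24,25,26,27,28,29,30,31): 0⊕0⊕1⊕1⊕1⊕0⊕1⊕1⊕0⊕1⊕0⊕1⊕0⊕1⊕0⊕0 = 0
s16 (pos 16,17,18,19,20,21,22,23,24,25,26,27,28,29,30,31): 0⊕1⊕1⊕1⊕0⊕1⊕0⊕1⊕0⊕1⊕0⊕1⊕0⊕1⊕0⊕0 = 0
Syndrome s16…s1 = 00000 → no error.
Read data bits from positions 3,5,6,7,9,10,11,12,13,14,15,17,18,19,20,21,22,23,24,25,26,27,28,29,30,31: 11010111011111010101010100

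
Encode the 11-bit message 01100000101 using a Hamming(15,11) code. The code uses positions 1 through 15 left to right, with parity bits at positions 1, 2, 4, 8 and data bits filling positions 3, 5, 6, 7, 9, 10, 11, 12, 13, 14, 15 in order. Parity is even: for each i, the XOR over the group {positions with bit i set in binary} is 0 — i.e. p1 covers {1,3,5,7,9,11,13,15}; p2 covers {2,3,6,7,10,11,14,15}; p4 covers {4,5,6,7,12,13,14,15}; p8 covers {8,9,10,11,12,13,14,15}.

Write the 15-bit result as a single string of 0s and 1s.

100011000000101

Place data at non-parity positions: p1 p2 0 p4 1 1 0 p8 0 0 0 0 1 0 1
p1 (pos 1,3,5,7,9,11,13,15): XOR of data positions = 0⊕1⊕0⊕0⊕0⊕1⊕1 = 1
p2 (pos 2,3,6,7,10,11,14,15): XOR of data positions = 0⊕1⊕0⊕0⊕0⊕0⊕1 = 0
p4 (pos 4,5,6,7,12,13,14,15): XOR of data positions = 1⊕1⊕0⊕0⊕1⊕0⊕1 = 0
p8 (pos 8,9,10,11,12,13,14,15): XOR of data positions = 0⊕0⊕0⊕0⊕1⊕0⊕1 = 0
Codeword: 100011000000101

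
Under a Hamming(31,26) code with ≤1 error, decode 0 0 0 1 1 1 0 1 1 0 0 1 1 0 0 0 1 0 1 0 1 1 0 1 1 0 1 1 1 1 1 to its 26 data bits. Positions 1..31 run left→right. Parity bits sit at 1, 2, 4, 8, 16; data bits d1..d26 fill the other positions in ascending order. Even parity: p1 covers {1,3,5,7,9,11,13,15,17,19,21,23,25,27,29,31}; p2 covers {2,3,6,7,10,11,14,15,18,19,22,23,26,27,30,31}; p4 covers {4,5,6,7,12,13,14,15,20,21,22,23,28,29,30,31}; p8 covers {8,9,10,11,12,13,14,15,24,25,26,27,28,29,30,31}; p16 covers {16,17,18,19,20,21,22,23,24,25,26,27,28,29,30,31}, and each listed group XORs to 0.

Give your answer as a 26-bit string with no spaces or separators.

01101001100101011011010111

s1 (pos 1,3,5,7,9,11,13,15,17,19,21,23,25,27,29,31): 0⊕0⊕1⊕0⊕1⊕0⊕1⊕0⊕1⊕1⊕1⊕0⊕1⊕1⊕1⊕1 = 0
s2 (pos 2,3,6,7,10,11,14,15,18,19,22,23,26,27,30,31): 0⊕0⊕1⊕0⊕0⊕0⊕0⊕0⊕0⊕1⊕1⊕0⊕0⊕1⊕1⊕1 = 0
s4 (pos 4,5,6,7,12,13,14,15,20,21,22,23,28,29,30,31): 1⊕1⊕1⊕0⊕1⊕1⊕0⊕0⊕0⊕1⊕1⊕0⊕1⊕1⊕1⊕1 = 1
s8 (pos 8,9,10,11,12,13,14,15,24,25,26,27,28,29,30,31): 1⊕1⊕0⊕0⊕1⊕1⊕0⊕0⊕1⊕1⊕0⊕1⊕1⊕1⊕1⊕1 = 1
s16 (pos 16,17,18,19,20,21,22,23,24,25,26,27,28,29,30,31): 0⊕1⊕0⊕1⊕0⊕1⊕1⊕0⊕1⊕1⊕0⊕1⊕1⊕1⊕1⊕1 = 1
Syndrome s16…s1 = 11100 → error at position 28.
Flip position 28: 0001110110011000101011011011111 → 0001110110011000101011011010111
Read data bits from positions 3,5,6,7,9,10,11,12,13,14,15,17,18,19,20,21,22,23,24,25,26,27,28,29,30,31: 01101001100101011011010111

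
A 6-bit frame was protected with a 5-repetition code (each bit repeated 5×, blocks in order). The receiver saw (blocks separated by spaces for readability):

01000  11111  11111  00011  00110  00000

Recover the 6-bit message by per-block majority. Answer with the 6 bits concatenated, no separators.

Block 1 (01000): 1 one → 0
Block 2 (11111): 5 ones → 1
Block 3 (11111): 5 ones → 1
Block 4 (00011): 2 ones → 0
Block 5 (00110): 2 ones → 0
Block 6 (00000): 0 ones → 0

011000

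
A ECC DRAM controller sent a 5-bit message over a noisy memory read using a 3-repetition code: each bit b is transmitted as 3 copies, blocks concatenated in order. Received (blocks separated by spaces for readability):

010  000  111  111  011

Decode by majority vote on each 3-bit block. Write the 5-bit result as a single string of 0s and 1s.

Block 1 (010): 1 one → 0
Block 2 (000): 0 ones → 0
Block 3 (111): 3 ones → 1
Block 4 (111): 3 ones → 1
Block 5 (011): 2 ones → 1

00111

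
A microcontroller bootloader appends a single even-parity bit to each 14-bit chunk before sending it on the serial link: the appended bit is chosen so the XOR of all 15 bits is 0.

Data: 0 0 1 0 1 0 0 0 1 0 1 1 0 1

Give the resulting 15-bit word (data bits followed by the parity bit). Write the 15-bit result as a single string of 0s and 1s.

001010001011010

XOR of the 14 data bits: 0⊕0⊕1⊕0⊕1⊕0⊕0⊕0⊕1⊕0⊕1⊕1⊕0⊕1 = 0
Parity bit = 0 (so all 15 bits XOR to 0).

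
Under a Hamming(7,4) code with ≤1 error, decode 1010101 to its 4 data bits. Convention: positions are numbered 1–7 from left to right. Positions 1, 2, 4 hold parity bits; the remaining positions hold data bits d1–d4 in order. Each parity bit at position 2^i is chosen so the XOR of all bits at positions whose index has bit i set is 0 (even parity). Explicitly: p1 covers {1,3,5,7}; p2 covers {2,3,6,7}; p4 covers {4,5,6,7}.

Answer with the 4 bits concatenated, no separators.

1101

s1 (pos 1,3,5,7): 1⊕1⊕1⊕1 = 0
s2 (pos 2,3,6,7): 0⊕1⊕0⊕1 = 0
s4 (pos 4,5,6,7): 0⊕1⊕0⊕1 = 0
Syndrome s4…s1 = 000 → no error.
Read data bits from positions 3,5,6,7: 1101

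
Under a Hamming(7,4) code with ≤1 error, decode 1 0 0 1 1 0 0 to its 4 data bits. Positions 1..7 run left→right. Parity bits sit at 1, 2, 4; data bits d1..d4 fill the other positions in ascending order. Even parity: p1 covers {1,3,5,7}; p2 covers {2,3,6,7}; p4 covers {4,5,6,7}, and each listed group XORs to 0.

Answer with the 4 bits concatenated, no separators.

s1 (pos 1,3,5,7): 1⊕0⊕1⊕0 = 0
s2 (pos 2,3,6,7): 0⊕0⊕0⊕0 = 0
s4 (pos 4,5,6,7): 1⊕1⊕0⊕0 = 0
Syndrome s4…s1 = 000 → no error.
Read data bits from positions 3,5,6,7: 0100

0100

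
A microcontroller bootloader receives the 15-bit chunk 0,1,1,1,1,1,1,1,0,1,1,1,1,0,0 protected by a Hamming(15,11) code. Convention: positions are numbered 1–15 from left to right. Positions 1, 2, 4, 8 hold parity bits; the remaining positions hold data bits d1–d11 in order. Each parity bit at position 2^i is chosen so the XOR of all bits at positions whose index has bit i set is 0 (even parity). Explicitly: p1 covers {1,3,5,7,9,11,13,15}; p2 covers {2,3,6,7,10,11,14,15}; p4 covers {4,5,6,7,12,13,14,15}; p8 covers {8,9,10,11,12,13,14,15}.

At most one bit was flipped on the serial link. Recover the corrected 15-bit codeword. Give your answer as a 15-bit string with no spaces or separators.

s1 (pos 1,3,5,7,9,11,13,15): 0⊕1⊕1⊕1⊕0⊕1⊕1⊕0 = 1
s2 (pos 2,3,6,7,10,11,14,15): 1⊕1⊕1⊕1⊕1⊕1⊕0⊕0 = 0
s4 (pos 4,5,6,7,12,13,14,15): 1⊕1⊕1⊕1⊕1⊕1⊕0⊕0 = 0
s8 (pos 8,9,10,11,12,13,14,15): 1⊕0⊕1⊕1⊕1⊕1⊕0⊕0 = 1
Syndrome s8…s1 = 1001 → error at position 9.
Flip position 9: 011111110111100 → 011111111111100

011111111111100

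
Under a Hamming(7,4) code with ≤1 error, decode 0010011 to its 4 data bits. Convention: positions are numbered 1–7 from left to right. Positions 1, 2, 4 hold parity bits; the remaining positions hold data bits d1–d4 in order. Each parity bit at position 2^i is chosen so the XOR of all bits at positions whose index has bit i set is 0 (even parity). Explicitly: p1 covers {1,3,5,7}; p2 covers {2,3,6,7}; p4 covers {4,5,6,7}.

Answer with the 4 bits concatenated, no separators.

s1 (pos 1,3,5,7): 0⊕1⊕0⊕1 = 0
s2 (pos 2,3,6,7): 0⊕1⊕1⊕1 = 1
s4 (pos 4,5,6,7): 0⊕0⊕1⊕1 = 0
Syndrome s4…s1 = 010 → error at position 2.
Flip position 2: 0010011 → 0110011
Read data bits from positions 3,5,6,7: 1011

1011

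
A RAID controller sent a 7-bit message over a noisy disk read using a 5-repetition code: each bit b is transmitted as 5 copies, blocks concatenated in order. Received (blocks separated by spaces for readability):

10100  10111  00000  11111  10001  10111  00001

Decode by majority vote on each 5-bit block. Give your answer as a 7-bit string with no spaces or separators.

Block 1 (10100): 2 ones → 0
Block 2 (10111): 4 ones → 1
Block 3 (00000): 0 ones → 0
Block 4 (11111): 5 ones → 1
Block 5 (10001): 2 ones → 0
Block 6 (10111): 4 ones → 1
Block 7 (00001): 1 one → 0

0101010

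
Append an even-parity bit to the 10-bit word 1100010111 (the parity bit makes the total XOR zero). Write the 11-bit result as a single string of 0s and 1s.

11000101110

XOR of the 10 data bits: 1⊕1⊕0⊕0⊕0⊕1⊕0⊕1⊕1⊕1 = 0
Parity bit = 0 (so all 11 bits XOR to 0).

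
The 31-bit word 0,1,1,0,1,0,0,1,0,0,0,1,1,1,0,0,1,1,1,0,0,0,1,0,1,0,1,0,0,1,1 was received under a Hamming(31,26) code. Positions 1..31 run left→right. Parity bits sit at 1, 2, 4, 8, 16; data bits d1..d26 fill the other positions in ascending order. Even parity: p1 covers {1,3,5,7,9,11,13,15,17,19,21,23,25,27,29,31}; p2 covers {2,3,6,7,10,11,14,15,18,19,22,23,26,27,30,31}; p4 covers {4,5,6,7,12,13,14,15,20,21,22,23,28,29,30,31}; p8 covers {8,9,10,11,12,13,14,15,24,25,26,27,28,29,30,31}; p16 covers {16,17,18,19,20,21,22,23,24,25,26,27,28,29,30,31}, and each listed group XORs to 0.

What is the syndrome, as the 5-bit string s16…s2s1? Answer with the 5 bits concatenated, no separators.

00111

s1 (pos 1,3,5,7,9,11,13,15,17,19,21,23,25,27,29,31): 0⊕1⊕1⊕0⊕0⊕0⊕1⊕0⊕1⊕1⊕0⊕1⊕1⊕1⊕0⊕1 = 1
s2 (pos 2,3,6,7,10,11,14,15,18,19,22,23,26,27,30,31): 1⊕1⊕0⊕0⊕0⊕0⊕1⊕0⊕1⊕1⊕0⊕1⊕0⊕1⊕1⊕1 = 1
s4 (pos 4,5,6,7,12,13,14,15,20,21,22,23,28,29,30,31): 0⊕1⊕0⊕0⊕1⊕1⊕1⊕0⊕0⊕0⊕0⊕1⊕0⊕0⊕1⊕1 = 1
s8 (pos 8,9,10,11,12,13,14,15,24,25,26,27,28,29,30,31): 1⊕0⊕0⊕0⊕1⊕1⊕1⊕0⊕0⊕1⊕0⊕1⊕0⊕0⊕1⊕1 = 0
s16 (pos 16,17,18,19,20,21,22,23,24,25,26,27,28,29,30,31): 0⊕1⊕1⊕1⊕0⊕0⊕0⊕1⊕0⊕1⊕0⊕1⊕0⊕0⊕1⊕1 = 0
Syndrome s16…s1 = 00111 → error at position 7.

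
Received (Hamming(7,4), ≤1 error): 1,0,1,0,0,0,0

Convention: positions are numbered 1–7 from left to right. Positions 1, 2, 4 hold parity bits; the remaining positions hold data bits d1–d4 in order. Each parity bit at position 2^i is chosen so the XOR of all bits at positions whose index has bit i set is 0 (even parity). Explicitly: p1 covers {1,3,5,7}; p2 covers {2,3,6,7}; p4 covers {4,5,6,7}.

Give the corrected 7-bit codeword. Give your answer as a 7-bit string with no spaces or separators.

1110000

s1 (pos 1,3,5,7): 1⊕1⊕0⊕0 = 0
s2 (pos 2,3,6,7): 0⊕1⊕0⊕0 = 1
s4 (pos 4,5,6,7): 0⊕0⊕0⊕0 = 0
Syndrome s4…s1 = 010 → error at position 2.
Flip position 2: 1010000 → 1110000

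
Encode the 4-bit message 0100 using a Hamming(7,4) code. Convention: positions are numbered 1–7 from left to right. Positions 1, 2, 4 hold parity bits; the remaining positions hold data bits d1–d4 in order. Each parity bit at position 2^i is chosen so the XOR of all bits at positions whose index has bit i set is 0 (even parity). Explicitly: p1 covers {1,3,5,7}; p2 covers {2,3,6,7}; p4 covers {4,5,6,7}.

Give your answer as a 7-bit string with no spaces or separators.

Place data at non-parity positions: p1 p2 0 p4 1 0 0
p1 (pos 1,3,5,7): XOR of data positions = 0⊕1⊕0 = 1
p2 (pos 2,3,6,7): XOR of data positions = 0⊕0⊕0 = 0
p4 (pos 4,5,6,7): XOR of data positions = 1⊕0⊕0 = 1
Codeword: 1001100

1001100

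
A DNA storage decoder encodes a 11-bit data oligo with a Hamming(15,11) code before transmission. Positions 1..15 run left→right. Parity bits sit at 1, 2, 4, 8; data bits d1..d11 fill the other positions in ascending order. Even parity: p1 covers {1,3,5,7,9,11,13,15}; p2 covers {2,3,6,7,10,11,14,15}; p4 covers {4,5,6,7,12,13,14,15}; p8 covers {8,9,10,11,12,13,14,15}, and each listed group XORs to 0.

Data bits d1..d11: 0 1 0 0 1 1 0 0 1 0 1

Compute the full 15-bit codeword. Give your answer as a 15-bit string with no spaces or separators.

Place data at non-parity positions: p1 p2 0 p4 1 0 0 p8 1 1 0 0 1 0 1
p1 (pos 1,3,5,7,9,11,13,15): XOR of data positions = 0⊕1⊕0⊕1⊕0⊕1⊕1 = 0
p2 (pos 2,3,6,7,10,11,14,15): XOR of data positions = 0⊕0⊕0⊕1⊕0⊕0⊕1 = 0
p4 (pos 4,5,6,7,12,13,14,15): XOR of data positions = 1⊕0⊕0⊕0⊕1⊕0⊕1 = 1
p8 (pos 8,9,10,11,12,13,14,15): XOR of data positions = 1⊕1⊕0⊕0⊕1⊕0⊕1 = 0
Codeword: 000110001100101

000110001100101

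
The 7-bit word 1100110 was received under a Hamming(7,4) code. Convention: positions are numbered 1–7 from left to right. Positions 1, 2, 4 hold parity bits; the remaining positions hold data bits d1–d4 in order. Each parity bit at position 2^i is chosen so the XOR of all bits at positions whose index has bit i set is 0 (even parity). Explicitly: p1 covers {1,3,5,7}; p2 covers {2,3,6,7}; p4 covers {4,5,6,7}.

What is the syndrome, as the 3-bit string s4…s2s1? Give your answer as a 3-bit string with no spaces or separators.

000

s1 (pos 1,3,5,7): 1⊕0⊕1⊕0 = 0
s2 (pos 2,3,6,7): 1⊕0⊕1⊕0 = 0
s4 (pos 4,5,6,7): 0⊕1⊕1⊕0 = 0
Syndrome s4…s1 = 000 → no error.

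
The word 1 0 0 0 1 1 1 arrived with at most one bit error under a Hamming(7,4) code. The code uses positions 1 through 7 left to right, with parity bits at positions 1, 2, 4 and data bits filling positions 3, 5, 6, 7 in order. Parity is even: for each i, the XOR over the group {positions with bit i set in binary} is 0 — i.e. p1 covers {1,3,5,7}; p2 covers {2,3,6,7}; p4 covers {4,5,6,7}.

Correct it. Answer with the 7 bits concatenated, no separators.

s1 (pos 1,3,5,7): 1⊕0⊕1⊕1 = 1
s2 (pos 2,3,6,7): 0⊕0⊕1⊕1 = 0
s4 (pos 4,5,6,7): 0⊕1⊕1⊕1 = 1
Syndrome s4…s1 = 101 → error at position 5.
Flip position 5: 1000111 → 1000011

1000011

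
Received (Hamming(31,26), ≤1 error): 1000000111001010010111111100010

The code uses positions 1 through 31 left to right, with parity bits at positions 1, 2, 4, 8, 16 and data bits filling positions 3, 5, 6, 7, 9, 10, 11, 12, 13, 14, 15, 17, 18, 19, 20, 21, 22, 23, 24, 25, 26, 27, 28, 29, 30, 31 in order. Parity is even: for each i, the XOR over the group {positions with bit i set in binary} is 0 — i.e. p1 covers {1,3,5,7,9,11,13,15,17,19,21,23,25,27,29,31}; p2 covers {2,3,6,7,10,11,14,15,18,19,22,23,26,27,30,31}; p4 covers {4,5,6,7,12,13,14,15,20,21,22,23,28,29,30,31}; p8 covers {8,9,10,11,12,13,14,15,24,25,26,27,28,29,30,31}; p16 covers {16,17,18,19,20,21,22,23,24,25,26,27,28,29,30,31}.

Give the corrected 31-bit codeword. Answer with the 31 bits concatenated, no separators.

s1 (pos 1,3,5,7,9,11,13,15,17,19,21,23,25,27,29,31): 1⊕0⊕0⊕0⊕1⊕0⊕1⊕1⊕0⊕0⊕1⊕1⊕1⊕0⊕0⊕0 = 1
s2 (pos 2,3,6,7,10,11,14,15,18,19,22,23,26,27,30,31): 0⊕0⊕0⊕0⊕1⊕0⊕0⊕1⊕1⊕0⊕1⊕1⊕1⊕0⊕1⊕0 = 1
s4 (pos 4,5,6,7,12,13,14,15,20,21,22,23,28,29,30,31): 0⊕0⊕0⊕0⊕0⊕1⊕0⊕1⊕1⊕1⊕1⊕1⊕0⊕0⊕1⊕0 = 1
s8 (pos 8,9,10,11,12,13,14,15,24,25,26,27,28,29,30,31): 1⊕1⊕1⊕0⊕0⊕1⊕0⊕1⊕1⊕1⊕1⊕0⊕0⊕0⊕1⊕0 = 1
s16 (pos 16,17,18,19,20,21,22,23,24,25,26,27,28,29,30,31): 0⊕0⊕1⊕0⊕1⊕1⊕1⊕1⊕1⊕1⊕1⊕0⊕0⊕0⊕1⊕0 = 1
Syndrome s16…s1 = 11111 → error at position 31.
Flip position 31: 1000000111001010010111111100010 → 1000000111001010010111111100011

1000000111001010010111111100011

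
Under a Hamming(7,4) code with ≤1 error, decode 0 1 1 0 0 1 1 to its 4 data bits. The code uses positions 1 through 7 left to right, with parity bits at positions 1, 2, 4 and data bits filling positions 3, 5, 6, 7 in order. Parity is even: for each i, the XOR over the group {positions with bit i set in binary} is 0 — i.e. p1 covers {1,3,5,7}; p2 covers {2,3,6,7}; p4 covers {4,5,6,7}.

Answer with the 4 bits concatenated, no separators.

s1 (pos 1,3,5,7): 0⊕1⊕0⊕1 = 0
s2 (pos 2,3,6,7): 1⊕1⊕1⊕1 = 0
s4 (pos 4,5,6,7): 0⊕0⊕1⊕1 = 0
Syndrome s4…s1 = 000 → no error.
Read data bits from positions 3,5,6,7: 1011

1011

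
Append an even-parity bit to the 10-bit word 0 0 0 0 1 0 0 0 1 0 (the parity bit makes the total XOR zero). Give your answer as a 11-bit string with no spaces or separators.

00001000100

XOR of the 10 data bits: 0⊕0⊕0⊕0⊕1⊕0⊕0⊕0⊕1⊕0 = 0
Parity bit = 0 (so all 11 bits XOR to 0).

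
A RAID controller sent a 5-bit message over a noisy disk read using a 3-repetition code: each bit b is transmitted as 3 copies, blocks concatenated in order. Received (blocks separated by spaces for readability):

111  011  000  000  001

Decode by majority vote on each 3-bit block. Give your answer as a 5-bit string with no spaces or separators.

Block 1 (111): 3 ones → 1
Block 2 (011): 2 ones → 1
Block 3 (000): 0 ones → 0
Block 4 (000): 0 ones → 0
Block 5 (001): 1 one → 0

11000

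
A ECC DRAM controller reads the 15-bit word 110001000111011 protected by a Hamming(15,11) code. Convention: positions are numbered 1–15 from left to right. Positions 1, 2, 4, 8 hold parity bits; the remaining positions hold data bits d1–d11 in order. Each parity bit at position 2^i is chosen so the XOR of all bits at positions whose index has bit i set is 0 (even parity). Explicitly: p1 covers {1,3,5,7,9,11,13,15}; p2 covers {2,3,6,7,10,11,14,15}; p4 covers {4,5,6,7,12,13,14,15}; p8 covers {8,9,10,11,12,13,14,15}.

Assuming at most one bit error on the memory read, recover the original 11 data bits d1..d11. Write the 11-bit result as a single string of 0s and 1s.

s1 (pos 1,3,5,7,9,11,13,15): 1⊕0⊕0⊕0⊕0⊕1⊕0⊕1 = 1
s2 (pos 2,3,6,7,10,11,14,15): 1⊕0⊕1⊕0⊕1⊕1⊕1⊕1 = 0
s4 (pos 4,5,6,7,12,13,14,15): 0⊕0⊕1⊕0⊕1⊕0⊕1⊕1 = 0
s8 (pos 8,9,10,11,12,13,14,15): 0⊕0⊕1⊕1⊕1⊕0⊕1⊕1 = 1
Syndrome s8…s1 = 1001 → error at position 9.
Flip position 9: 110001000111011 → 110001001111011
Read data bits from positions 3,5,6,7,9,10,11,12,13,14,15: 00101111011

00101111011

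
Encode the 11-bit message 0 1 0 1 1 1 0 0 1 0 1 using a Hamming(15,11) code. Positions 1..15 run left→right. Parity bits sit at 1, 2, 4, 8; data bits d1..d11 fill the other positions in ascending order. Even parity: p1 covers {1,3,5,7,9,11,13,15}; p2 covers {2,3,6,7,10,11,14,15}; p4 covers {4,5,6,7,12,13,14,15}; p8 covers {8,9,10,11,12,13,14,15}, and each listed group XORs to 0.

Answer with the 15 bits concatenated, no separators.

Place data at non-parity positions: p1 p2 0 p4 1 0 1 p8 1 1 0 0 1 0 1
p1 (pos 1,3,5,7,9,11,13,15): XOR of data positions = 0⊕1⊕1⊕1⊕0⊕1⊕1 = 1
p2 (pos 2,3,6,7,10,11,14,15): XOR of data positions = 0⊕0⊕1⊕1⊕0⊕0⊕1 = 1
p4 (pos 4,5,6,7,12,13,14,15): XOR of data positions = 1⊕0⊕1⊕0⊕1⊕0⊕1 = 0
p8 (pos 8,9,10,11,12,13,14,15): XOR of data positions = 1⊕1⊕0⊕0⊕1⊕0⊕1 = 0
Codeword: 110010101100101

110010101100101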